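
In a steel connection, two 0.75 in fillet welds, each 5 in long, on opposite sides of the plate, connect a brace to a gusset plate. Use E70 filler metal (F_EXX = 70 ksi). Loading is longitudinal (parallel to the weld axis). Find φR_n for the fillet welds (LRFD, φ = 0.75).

Effective throat t_e = 0.707 × 0.75 = 0.5302 in.
Total length L = 10 in; A_we = 0.5302 × 10 = 5.303 in².
F_nw = 0.6 F_EXX = 0.6 × 70 = 42 ksi.
φR_n = 0.75 × 42 × 5.303 = 167 kip.

φR_n ≈ 167 kip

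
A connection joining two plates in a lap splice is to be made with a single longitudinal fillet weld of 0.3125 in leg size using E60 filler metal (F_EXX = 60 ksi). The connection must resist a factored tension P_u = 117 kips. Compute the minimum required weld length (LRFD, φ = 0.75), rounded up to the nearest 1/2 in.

L = 20 in

Throat t_e = 0.707 × 0.3125 = 0.2209 in.
φr_n = 0.75 × 0.6 × 60 × 0.2209 = 5.965 kips/in.
L_req = P_u / φr_n = 117 / 5.965 = 19.61 in total.
Round up → use L = 20 in.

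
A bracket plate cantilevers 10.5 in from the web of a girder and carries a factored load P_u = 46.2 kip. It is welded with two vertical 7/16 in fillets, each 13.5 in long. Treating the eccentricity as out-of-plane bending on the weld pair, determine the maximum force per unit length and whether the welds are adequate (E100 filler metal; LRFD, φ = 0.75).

f_max ≈ 8.17 kip/in; adequate

E100XX → F_EXX = 100 ksi.
L_w = 2 × 13.5 = 27 in; section modulus (unit throat) S = 2 × L²/6 = 60.75 in².
Direct shear f_v = P/L_w = 46.2/27 = 1.711 kip/in.
Moment M = P × e = 46.2 × 10.5 = 485.1 kip·in; bending f_b = M/S = 7.985 kip/in.
f_max = √(f_v² + f_b²) = √(1.711² + 7.985²) = 8.166 kip/in.
φr_n = 0.75 × 0.6 × 100 × (0.707 × 0.4375) = 13.92 kip/in → adequate.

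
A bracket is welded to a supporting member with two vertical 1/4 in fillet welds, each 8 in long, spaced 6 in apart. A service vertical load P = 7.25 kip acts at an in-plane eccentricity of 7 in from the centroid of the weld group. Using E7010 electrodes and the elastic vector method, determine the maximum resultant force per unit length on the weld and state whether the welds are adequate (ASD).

f_max ≈ 1.43 kip/in; adequate

E70XX → F_EXX = 70 ksi.
Total weld length L_w = 16 in. Treat welds as unit-width lines.
Polar moment about centroid: J = 2[d³/12 + d(b/2)²] = 2[8³/12 + 8×3²] = 229.3 in³.
Direct shear f_v = P/L_w = 7.25 / 16 = 0.4531 kip/in (vertical).
Torsion M = P·e = 7.25 × 7 = 50.75 kip·in.
Critical point at (x, y) = (3, 4) from centroid. f_tx = M·y/J = 0.8852 kip/in; f_ty = M·x/J = 0.6639 kip/in.
Resultant f_max = √[f_tx² + (f_v + f_ty)²] = √[0.8852² + (0.4531 + 0.6639)²] = 1.425 kip/in.
Capacity per unit length: r_n/Ω = (1/2.0) × 0.6 × 70 × (0.707 × 0.25) = 3.712 kip/in.
1.425 ≤ 3.712 → adequate.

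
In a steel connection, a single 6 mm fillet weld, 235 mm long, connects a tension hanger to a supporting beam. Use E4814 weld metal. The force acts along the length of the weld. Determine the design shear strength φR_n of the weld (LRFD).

E48XX → F_EXX = 480 MPa.
Effective throat t_e = 0.707 × 6 = 4.242 mm.
Total length L = 235 mm; A_we = 4.242 × 235 = 996.9 mm².
F_nw = 0.6 F_EXX = 0.6 × 480 = 288 MPa.
φR_n = 0.75 × 288 × 996.9 × 10⁻³ = 215.3 kN.

φR_n ≈ 215 kN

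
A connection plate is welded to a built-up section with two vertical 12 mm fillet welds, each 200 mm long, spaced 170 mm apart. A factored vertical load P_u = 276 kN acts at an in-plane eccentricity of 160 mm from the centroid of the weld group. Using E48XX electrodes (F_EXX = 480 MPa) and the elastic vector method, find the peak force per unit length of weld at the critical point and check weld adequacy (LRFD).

f_max ≈ 1890 N/mm; NOT adequate

Total weld length L_w = 400 mm. Treat welds as unit-width lines.
Polar moment about centroid: J = 2[d³/12 + d(b/2)²] = 2[200³/12 + 200×85²] = 4223000 mm³.
Direct shear f_v = P/L_w = 276×10³ / 400 = 690 N/mm (vertical).
Torsion M = P·e = 276×10³ × 160 = 44160000 N·mm.
Critical point at (x, y) = (85, 100) from centroid. f_tx = M·y/J = 1046 N/mm; f_ty = M·x/J = 888.8 N/mm.
Resultant f_max = √[f_tx² + (f_v + f_ty)²] = √[1046² + (690 + 888.8)²] = 1894 N/mm.
Capacity per unit length: φr_n = 0.75 × 0.6 × 480 × (0.707 × 12) = 1833 N/mm.
1894 > 1833 → NOT adequate.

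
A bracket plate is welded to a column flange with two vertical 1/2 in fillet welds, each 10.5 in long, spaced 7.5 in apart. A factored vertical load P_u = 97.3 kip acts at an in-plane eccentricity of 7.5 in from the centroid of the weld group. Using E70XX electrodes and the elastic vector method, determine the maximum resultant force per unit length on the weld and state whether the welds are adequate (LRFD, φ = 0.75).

E70XX → F_EXX = 70 ksi.
Total weld length L_w = 21 in. Treat welds as unit-width lines.
Polar moment about centroid: J = 2[d³/12 + d(b/2)²] = 2[10.5³/12 + 10.5×3.75²] = 488.2 in³.
Direct shear f_v = P/L_w = 97.3 / 21 = 4.633 kip/in (vertical).
Torsion M = P·e = 97.3 × 7.5 = 729.75 kip·in.
Critical point at (x, y) = (3.75, 5.25) from centroid. f_tx = M·y/J = 7.847 kip/in; f_ty = M·x/J = 5.605 kip/in.
Resultant f_max = √[f_tx² + (f_v + f_ty)²] = √[7.847² + (4.633 + 5.605)²] = 12.9 kip/in.
Capacity per unit length: φr_n = 0.75 × 0.6 × 70 × (0.707 × 0.5) = 11.14 kip/in.
12.9 > 11.14 → NOT adequate.

f_max ≈ 12.9 kip/in; NOT adequate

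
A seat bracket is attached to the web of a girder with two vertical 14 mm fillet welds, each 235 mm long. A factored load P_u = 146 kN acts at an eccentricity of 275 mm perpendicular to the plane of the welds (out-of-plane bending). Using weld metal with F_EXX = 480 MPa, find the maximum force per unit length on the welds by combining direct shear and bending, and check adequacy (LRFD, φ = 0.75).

f_max ≈ 2200 N/mm; NOT adequate

L_w = 2 × 235 = 470 mm; section modulus (unit throat) S = 2 × L²/6 = 18410 mm².
Direct shear f_v = P/L_w = 146×10³/470 = 310.6 N/mm.
Moment M = P × e = 146×10³ × 275 = 40150000 N·mm; bending f_b = M/S = 2181 N/mm.
f_max = √(f_v² + f_b²) = √(310.6² + 2181²) = 2203 N/mm.
φr_n = 0.75 × 0.6 × 480 × (0.707 × 14) = 2138 N/mm → NOT adequate.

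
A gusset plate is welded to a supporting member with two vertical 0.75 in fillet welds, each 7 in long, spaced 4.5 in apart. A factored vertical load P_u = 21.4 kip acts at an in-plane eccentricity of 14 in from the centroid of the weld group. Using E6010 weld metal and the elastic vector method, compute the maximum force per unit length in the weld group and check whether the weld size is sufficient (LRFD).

f_max ≈ 10.6 kip/in; adequate

E60XX → F_EXX = 60 ksi.
Total weld length L_w = 14 in. Treat welds as unit-width lines.
Polar moment about centroid: J = 2[d³/12 + d(b/2)²] = 2[7³/12 + 7×2.25²] = 128 in³.
Direct shear f_v = P/L_w = 21.4 / 14 = 1.529 kip/in (vertical).
Torsion M = P·e = 21.4 × 14 = 299.6 kip·in.
Critical point at (x, y) = (2.25, 3.5) from centroid. f_tx = M·y/J = 8.19 kip/in; f_ty = M·x/J = 5.265 kip/in.
Resultant f_max = √[f_tx² + (f_v + f_ty)²] = √[8.19² + (1.529 + 5.265)²] = 10.64 kip/in.
Capacity per unit length: φr_n = 0.75 × 0.6 × 60 × (0.707 × 0.75) = 14.32 kip/in.
10.64 ≤ 14.32 → adequate.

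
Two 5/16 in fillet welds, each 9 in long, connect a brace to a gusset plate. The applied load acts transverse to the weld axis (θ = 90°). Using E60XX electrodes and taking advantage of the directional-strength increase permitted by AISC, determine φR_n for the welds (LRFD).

φR_n ≈ 161 kip

E60XX → F_EXX = 60 ksi.
t_e = 0.707 × 0.3125 = 0.2209 in; A_we = 0.2209 × 18 = 3.977 in².
Directional factor: 1.0 + 0.5 sin^1.5(90°) = 1.5.
F_nw = 0.6 × 60 × 1.5 = 54 ksi.
φR_n = 0.75 × 54 × 3.977 = 161.1 kip.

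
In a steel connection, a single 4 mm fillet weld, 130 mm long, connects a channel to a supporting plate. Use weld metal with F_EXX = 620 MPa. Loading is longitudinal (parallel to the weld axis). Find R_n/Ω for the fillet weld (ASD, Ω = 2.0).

Effective throat t_e = 0.707 × 4 = 2.828 mm.
Total length L = 130 mm; A_we = 2.828 × 130 = 367.6 mm².
F_nw = 0.6 F_EXX = 0.6 × 620 = 372 MPa.
R_n = 372 × 367.6 × 10⁻³ = 136.8 kN; R_n/Ω = 136.8/2.0 = 68.38 kN.

R_n/Ω ≈ 68.4 kN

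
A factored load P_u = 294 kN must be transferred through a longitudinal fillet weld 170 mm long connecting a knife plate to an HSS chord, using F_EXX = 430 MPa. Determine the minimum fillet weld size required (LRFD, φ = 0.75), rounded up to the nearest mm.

Total weld length L = 170 mm.
Required throat t_e = P_u / (φ × 0.6 F_EXX × L) = 294 / (0.75 × 0.6 × 430 × 170 × 10⁻³) = 8.938 mm.
Required leg w = t_e / 0.707 = 12.64 mm → use 13 mm.

w = 13 mm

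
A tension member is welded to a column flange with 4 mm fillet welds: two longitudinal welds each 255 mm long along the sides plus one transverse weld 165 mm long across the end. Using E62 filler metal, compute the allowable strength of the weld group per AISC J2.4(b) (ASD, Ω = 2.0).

R_n/Ω ≈ 358 kN

E62XX → F_EXX = 620 MPa.
t_e = 0.707 × 4 = 2.828 mm.
R_nwl = 0.6 × 620 × 2.828 × 510 × 10⁻³ = 536.5 kN (longitudinal, 2 welds).
R_nwt = 0.6 × 620 × 2.828 × 165 × 10⁻³ = 173.6 kN (transverse, base value).
(i) R_nwl + R_nwt = 710.1 kN; (ii) 0.85 R_nwl + 1.5 R_nwt = 716.4 kN.
R_n = max = 716.4 kN [governs: (ii)]; R_n/Ω = 358.2 kN.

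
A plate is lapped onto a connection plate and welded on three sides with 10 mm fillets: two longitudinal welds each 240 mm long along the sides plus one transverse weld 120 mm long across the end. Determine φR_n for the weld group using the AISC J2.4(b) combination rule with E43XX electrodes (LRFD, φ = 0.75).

E43XX → F_EXX = 430 MPa.
t_e = 0.707 × 10 = 7.07 mm.
R_nwl = 0.6 × 430 × 7.07 × 480 × 10⁻³ = 875.5 kN (longitudinal, 2 welds).
R_nwt = 0.6 × 430 × 7.07 × 120 × 10⁻³ = 218.9 kN (transverse, base value).
(i) R_nwl + R_nwt = 1094 kN; (ii) 0.85 R_nwl + 1.5 R_nwt = 1073 kN.
R_n = max = 1094 kN [governs: (i)]; φR_n = 820.8 kN.

φR_n ≈ 821 kN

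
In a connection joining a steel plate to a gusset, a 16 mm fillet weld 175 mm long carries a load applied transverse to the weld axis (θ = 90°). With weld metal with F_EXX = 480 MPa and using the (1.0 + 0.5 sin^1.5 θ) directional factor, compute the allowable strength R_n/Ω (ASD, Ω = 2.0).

t_e = 0.707 × 16 = 11.31 mm; A_we = 11.31 × 175 = 1980 mm².
Directional factor: 1.0 + 0.5 sin^1.5(90°) = 1.5.
F_nw = 0.6 × 480 × 1.5 = 432 MPa.
R_n/Ω = (432 × 1980) / 2.0 × 10⁻³ = 427.6 kN.

R_n/Ω ≈ 428 kN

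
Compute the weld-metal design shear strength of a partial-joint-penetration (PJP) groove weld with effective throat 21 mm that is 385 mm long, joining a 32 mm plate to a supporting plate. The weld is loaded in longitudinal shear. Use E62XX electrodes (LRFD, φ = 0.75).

E62XX → F_EXX = 620 MPa.
Effective throat (given) t_e = 21 mm.
A_we = 21 × 385 = 8085 mm².
F_nw = 0.6 F_EXX = 372 MPa.
φR_n = 0.75 × 372 × 8085 × 10⁻³ = 2256 kN.

φR_n ≈ 2260 kN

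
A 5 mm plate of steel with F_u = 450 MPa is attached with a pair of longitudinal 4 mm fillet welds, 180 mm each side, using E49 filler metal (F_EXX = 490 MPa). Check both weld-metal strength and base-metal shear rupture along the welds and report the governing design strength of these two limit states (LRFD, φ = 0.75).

φR_n ≈ 224 kN (weld metal governs)

t_e = 0.707 × 4 = 2.828 mm; L = 360 mm.
Weld metal: φR_n = 0.75 × 0.6 × 490 × 2.828 × 360 × 10⁻³ = 224.5 kN.
Base metal (shear rupture): φR_n = 0.75 × 0.6 × 450 × 5 × 360 × 10⁻³ = 364.5 kN.
Governing: weld metal.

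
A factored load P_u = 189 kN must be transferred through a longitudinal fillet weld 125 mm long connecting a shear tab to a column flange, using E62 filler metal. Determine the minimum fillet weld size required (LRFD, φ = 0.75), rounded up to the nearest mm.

w = 8 mm

E62XX → F_EXX = 620 MPa.
Total weld length L = 125 mm.
Required throat t_e = P_u / (φ × 0.6 F_EXX × L) = 189 / (0.75 × 0.6 × 620 × 125 × 10⁻³) = 5.419 mm.
Required leg w = t_e / 0.707 = 7.665 mm → use 8 mm.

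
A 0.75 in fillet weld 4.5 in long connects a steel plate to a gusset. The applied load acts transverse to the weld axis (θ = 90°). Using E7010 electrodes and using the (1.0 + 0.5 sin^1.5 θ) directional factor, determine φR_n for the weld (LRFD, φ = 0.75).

E70XX → F_EXX = 70 ksi.
t_e = 0.707 × 0.75 = 0.5302 in; A_we = 0.5302 × 4.5 = 2.386 in².
Directional factor: 1.0 + 0.5 sin^1.5(90°) = 1.5.
F_nw = 0.6 × 70 × 1.5 = 63 ksi.
φR_n = 0.75 × 63 × 2.386 = 112.7 kips.

φR_n ≈ 113 kips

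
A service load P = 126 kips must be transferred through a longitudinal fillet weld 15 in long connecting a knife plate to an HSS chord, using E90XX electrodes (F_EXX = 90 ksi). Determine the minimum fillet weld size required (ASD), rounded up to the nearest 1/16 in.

Total weld length L = 15 in.
Required throat t_e = P × Ω / (0.6 F_EXX × L) = 126 × 2.0 / (0.6 × 90 × 15) = 0.3111 in.
Required leg w = t_e / 0.707 = 0.44 in → use 1/2 in.

w = 1/2 in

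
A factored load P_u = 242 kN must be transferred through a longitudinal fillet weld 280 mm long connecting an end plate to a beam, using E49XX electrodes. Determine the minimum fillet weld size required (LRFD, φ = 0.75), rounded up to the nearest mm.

E49XX → F_EXX = 490 MPa.
Total weld length L = 280 mm.
Required throat t_e = P_u / (φ × 0.6 F_EXX × L) = 242 / (0.75 × 0.6 × 490 × 280 × 10⁻³) = 3.92 mm.
Required leg w = t_e / 0.707 = 5.544 mm → use 6 mm.

w = 6 mm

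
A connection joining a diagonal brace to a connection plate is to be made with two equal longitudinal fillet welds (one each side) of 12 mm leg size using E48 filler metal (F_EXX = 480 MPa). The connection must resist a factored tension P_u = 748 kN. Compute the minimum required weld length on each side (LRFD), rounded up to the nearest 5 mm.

Throat t_e = 0.707 × 12 = 8.484 mm.
φr_n = 0.75 × 0.6 × 480 × 8.484 × 10⁻³ = 1.833 kN/mm.
L_req = P_u / φr_n = 748 / 1.833 = 408.2 mm total.
Per side: 408.2 / 2 = 204.1 mm.
Round up → use L = 205 mm on each side.

L = 205 mm on each side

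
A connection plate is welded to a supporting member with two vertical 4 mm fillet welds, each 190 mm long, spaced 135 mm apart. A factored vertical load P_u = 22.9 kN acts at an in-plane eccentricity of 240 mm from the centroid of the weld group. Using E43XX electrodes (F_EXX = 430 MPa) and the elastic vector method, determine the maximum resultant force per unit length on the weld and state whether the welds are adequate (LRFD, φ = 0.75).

Total weld length L_w = 380 mm. Treat welds as unit-width lines.
Polar moment about centroid: J = 2[d³/12 + d(b/2)²] = 2[190³/12 + 190×67.5²] = 2875000 mm³.
Direct shear f_v = P/L_w = 22.9×10³ / 380 = 60.26 N/mm (vertical).
Torsion M = P·e = 22.9×10³ × 240 = 5496000 N·mm.
Critical point at (x, y) = (67.5, 95) from centroid. f_tx = M·y/J = 181.6 N/mm; f_ty = M·x/J = 129.1 N/mm.
Resultant f_max = √[f_tx² + (f_v + f_ty)²] = √[181.6² + (60.26 + 129.1)²] = 262.4 N/mm.
Capacity per unit length: φr_n = 0.75 × 0.6 × 430 × (0.707 × 4) = 547.2 N/mm.
262.4 ≤ 547.2 → adequate.

f_max ≈ 262 N/mm; adequate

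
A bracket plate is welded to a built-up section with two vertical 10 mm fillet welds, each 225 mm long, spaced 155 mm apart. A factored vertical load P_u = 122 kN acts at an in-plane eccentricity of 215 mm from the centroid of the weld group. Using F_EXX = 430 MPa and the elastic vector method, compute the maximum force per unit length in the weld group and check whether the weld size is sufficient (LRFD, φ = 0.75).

f_max ≈ 959 N/mm; adequate

Total weld length L_w = 450 mm. Treat welds as unit-width lines.
Polar moment about centroid: J = 2[d³/12 + d(b/2)²] = 2[225³/12 + 225×77.5²] = 4601000 mm³.
Direct shear f_v = P/L_w = 122×10³ / 450 = 271.1 N/mm (vertical).
Torsion M = P·e = 122×10³ × 215 = 26230000 N·mm.
Critical point at (x, y) = (77.5, 112.5) from centroid. f_tx = M·y/J = 641.3 N/mm; f_ty = M·x/J = 441.8 N/mm.
Resultant f_max = √[f_tx² + (f_v + f_ty)²] = √[641.3² + (271.1 + 441.8)²] = 958.9 N/mm.
Capacity per unit length: φr_n = 0.75 × 0.6 × 430 × (0.707 × 10) = 1368 N/mm.
958.9 ≤ 1368 → adequate.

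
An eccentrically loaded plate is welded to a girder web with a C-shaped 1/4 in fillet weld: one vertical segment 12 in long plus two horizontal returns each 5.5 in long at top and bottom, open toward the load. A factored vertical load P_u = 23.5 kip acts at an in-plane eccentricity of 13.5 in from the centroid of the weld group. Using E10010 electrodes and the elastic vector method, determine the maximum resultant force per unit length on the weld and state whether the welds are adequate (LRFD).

E100XX → F_EXX = 100 ksi.
Total weld length L_w = 23 in. Treat welds as unit-width lines.
Centroid: x̄ = 2×5.5×2.75 / 23 = 1.315 in from the vertical weld.
Polar moment about centroid: J = I_x + I_y = [12³/12 + 2×5.5×6²] + [12×1.315² + 2(5.5³/12 + 5.5×1.435²)] = 611.1 in³.
Direct shear f_v = P/L_w = 23.5 / 23 = 1.022 kip/in (vertical).
Torsion M = P·e = 23.5 × 13.5 = 317.25 kip·in.
Critical point at (x, y) = (4.185, 6) from centroid. f_tx = M·y/J = 3.115 kip/in; f_ty = M·x/J = 2.172 kip/in.
Resultant f_max = √[f_tx² + (f_v + f_ty)²] = √[3.115² + (1.022 + 2.172)²] = 4.461 kip/in.
Capacity per unit length: φr_n = 0.75 × 0.6 × 100 × (0.707 × 0.25) = 7.954 kip/in.
4.461 ≤ 7.954 → adequate.

f_max ≈ 4.46 kip/in; adequate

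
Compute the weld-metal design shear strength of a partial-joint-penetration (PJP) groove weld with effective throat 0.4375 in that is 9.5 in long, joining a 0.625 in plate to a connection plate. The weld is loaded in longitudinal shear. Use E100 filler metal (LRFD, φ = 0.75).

φR_n ≈ 187 kip

E100XX → F_EXX = 100 ksi.
Effective throat (given) t_e = 0.4375 in.
A_we = 0.4375 × 9.5 = 4.156 in².
F_nw = 0.6 F_EXX = 60 ksi.
φR_n = 0.75 × 60 × 4.156 = 187 kip.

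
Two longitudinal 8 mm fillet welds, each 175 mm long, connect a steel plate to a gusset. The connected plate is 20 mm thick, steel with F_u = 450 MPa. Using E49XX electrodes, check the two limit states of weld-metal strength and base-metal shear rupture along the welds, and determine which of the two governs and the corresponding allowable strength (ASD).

R_n/Ω ≈ 291 kN (weld metal governs)

E49XX → F_EXX = 490 MPa.
t_e = 0.707 × 8 = 5.656 mm; L = 350 mm.
Weld metal: R_n/Ω = (1/2.0) × 0.6 × 490 × 5.656 × 350 × 10⁻³ = 291 kN.
Base metal (shear rupture): R_n/Ω = (1/2.0) × 0.6 × 450 × 20 × 350 × 10⁻³ = 945 kN.
Governing: weld metal.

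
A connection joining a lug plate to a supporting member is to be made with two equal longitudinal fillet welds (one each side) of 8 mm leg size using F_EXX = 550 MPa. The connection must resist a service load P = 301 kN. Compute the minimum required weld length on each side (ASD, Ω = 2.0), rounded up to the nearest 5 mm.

Throat t_e = 0.707 × 8 = 5.656 mm.
r_n/Ω = (0.6 × 550 × 5.656) / 2.0 = 933.2 N/mm = 0.9332 kN/mm.
L_req = P / (r_n/Ω) = 301 / 0.9332 = 322.5 mm total.
Per side: 322.5 / 2 = 161.3 mm.
Round up → use L = 165 mm on each side.

L = 165 mm on each side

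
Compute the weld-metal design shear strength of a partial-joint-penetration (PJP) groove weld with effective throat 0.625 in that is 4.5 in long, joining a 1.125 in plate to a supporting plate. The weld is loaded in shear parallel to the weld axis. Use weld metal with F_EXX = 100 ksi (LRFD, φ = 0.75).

Effective throat (given) t_e = 0.625 in.
A_we = 0.625 × 4.5 = 2.812 in².
F_nw = 0.6 F_EXX = 60 ksi.
φR_n = 0.75 × 60 × 2.812 = 126.6 kips.

φR_n ≈ 127 kips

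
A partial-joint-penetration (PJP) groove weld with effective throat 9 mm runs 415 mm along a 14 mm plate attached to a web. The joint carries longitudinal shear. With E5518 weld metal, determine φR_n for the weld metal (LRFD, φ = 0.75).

φR_n ≈ 924 kN

E55XX → F_EXX = 550 MPa.
Effective throat (given) t_e = 9 mm.
A_we = 9 × 415 = 3735 mm².
F_nw = 0.6 F_EXX = 330 MPa.
φR_n = 0.75 × 330 × 3735 × 10⁻³ = 924.4 kN.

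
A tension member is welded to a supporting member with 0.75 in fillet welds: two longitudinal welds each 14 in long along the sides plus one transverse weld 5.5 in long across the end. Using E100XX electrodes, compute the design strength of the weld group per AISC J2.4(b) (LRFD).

φR_n ≈ 799 kip

E100XX → F_EXX = 100 ksi.
t_e = 0.707 × 0.75 = 0.5302 in.
R_nwl = 0.6 × 100 × 0.5302 × 28 = 890.8 kip (longitudinal, 2 welds).
R_nwt = 0.6 × 100 × 0.5302 × 5.5 = 175 kip (transverse, base value).
(i) R_nwl + R_nwt = 1066 kip; (ii) 0.85 R_nwl + 1.5 R_nwt = 1020 kip.
R_n = max = 1066 kip [governs: (i)]; φR_n = 799.4 kip.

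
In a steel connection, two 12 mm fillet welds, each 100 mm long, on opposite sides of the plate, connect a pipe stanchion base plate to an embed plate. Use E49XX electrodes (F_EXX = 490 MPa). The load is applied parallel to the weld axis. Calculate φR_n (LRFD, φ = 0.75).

Effective throat t_e = 0.707 × 12 = 8.484 mm.
Total length L = 200 mm; A_we = 8.484 × 200 = 1697 mm².
F_nw = 0.6 F_EXX = 0.6 × 490 = 294 MPa.
φR_n = 0.75 × 294 × 1697 × 10⁻³ = 374.1 kN.

φR_n ≈ 374 kN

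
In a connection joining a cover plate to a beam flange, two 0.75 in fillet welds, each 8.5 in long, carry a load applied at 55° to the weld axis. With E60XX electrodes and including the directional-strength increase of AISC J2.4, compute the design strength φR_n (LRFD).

φR_n ≈ 334 kip

E60XX → F_EXX = 60 ksi.
t_e = 0.707 × 0.75 = 0.5302 in; A_we = 0.5302 × 17 = 9.014 in².
Directional factor: 1.0 + 0.5 sin^1.5(55°) = 1.371.
F_nw = 0.6 × 60 × 1.371 = 49.35 ksi.
φR_n = 0.75 × 49.35 × 9.014 = 333.6 kip.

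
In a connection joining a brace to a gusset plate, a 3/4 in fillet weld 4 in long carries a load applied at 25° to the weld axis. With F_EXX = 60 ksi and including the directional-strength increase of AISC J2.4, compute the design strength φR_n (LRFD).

φR_n ≈ 65.1 kip

t_e = 0.707 × 0.75 = 0.5302 in; A_we = 0.5302 × 4 = 2.121 in².
Directional factor: 1.0 + 0.5 sin^1.5(25°) = 1.137.
F_nw = 0.6 × 60 × 1.137 = 40.95 ksi.
φR_n = 0.75 × 40.95 × 2.121 = 65.13 kip.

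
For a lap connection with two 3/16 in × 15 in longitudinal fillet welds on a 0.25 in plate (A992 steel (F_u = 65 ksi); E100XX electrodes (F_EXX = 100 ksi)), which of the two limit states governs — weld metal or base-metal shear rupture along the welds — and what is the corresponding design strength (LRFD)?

t_e = 0.707 × 0.1875 = 0.1326 in; L = 30 in.
Weld metal: φR_n = 0.75 × 0.6 × 100 × 0.1326 × 30 = 179 kip.
Base metal (shear rupture): φR_n = 0.75 × 0.6 × 65 × 0.25 × 30 = 219.4 kip.
Governing: weld metal.

φR_n ≈ 179 kip (weld metal governs)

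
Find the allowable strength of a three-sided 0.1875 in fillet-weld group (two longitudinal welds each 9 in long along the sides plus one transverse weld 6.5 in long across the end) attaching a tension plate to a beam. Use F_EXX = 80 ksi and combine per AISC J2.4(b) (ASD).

t_e = 0.707 × 0.1875 = 0.1326 in.
R_nwl = 0.6 × 80 × 0.1326 × 18 = 114.5 kip (longitudinal, 2 welds).
R_nwt = 0.6 × 80 × 0.1326 × 6.5 = 41.36 kip (transverse, base value).
(i) R_nwl + R_nwt = 155.9 kip; (ii) 0.85 R_nwl + 1.5 R_nwt = 159.4 kip.
R_n = max = 159.4 kip [governs: (ii)]; R_n/Ω = 79.7 kip.

R_n/Ω ≈ 79.7 kip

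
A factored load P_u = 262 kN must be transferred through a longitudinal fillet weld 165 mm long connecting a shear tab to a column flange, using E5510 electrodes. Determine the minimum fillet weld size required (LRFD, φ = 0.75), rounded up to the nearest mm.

E55XX → F_EXX = 550 MPa.
Total weld length L = 165 mm.
Required throat t_e = P_u / (φ × 0.6 F_EXX × L) = 262 / (0.75 × 0.6 × 550 × 165 × 10⁻³) = 6.416 mm.
Required leg w = t_e / 0.707 = 9.075 mm → use 10 mm.

w = 10 mm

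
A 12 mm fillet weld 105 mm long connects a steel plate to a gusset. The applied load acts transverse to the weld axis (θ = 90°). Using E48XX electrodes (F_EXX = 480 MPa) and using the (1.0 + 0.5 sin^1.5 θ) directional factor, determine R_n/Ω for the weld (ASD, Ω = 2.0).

R_n/Ω ≈ 192 kN

t_e = 0.707 × 12 = 8.484 mm; A_we = 8.484 × 105 = 890.8 mm².
Directional factor: 1.0 + 0.5 sin^1.5(90°) = 1.5.
F_nw = 0.6 × 480 × 1.5 = 432 MPa.
R_n/Ω = (432 × 890.8) / 2.0 × 10⁻³ = 192.4 kN.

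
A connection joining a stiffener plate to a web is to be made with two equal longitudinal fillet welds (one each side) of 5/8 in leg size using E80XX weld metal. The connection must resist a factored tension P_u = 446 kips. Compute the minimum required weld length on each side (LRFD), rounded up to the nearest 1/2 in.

L = 14.5 in on each side

E80XX → F_EXX = 80 ksi.
Throat t_e = 0.707 × 0.625 = 0.4419 in.
φr_n = 0.75 × 0.6 × 80 × 0.4419 = 15.91 kips/in.
L_req = P_u / φr_n = 446 / 15.91 = 28.04 in total.
Per side: 28.04 / 2 = 14.02 in.
Round up → use L = 14.5 in on each side.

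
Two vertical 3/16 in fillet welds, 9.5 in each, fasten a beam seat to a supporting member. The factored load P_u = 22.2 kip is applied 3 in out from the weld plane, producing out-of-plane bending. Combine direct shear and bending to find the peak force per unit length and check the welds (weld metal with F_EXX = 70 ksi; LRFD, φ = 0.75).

f_max ≈ 2.5 kip/in; adequate

L_w = 2 × 9.5 = 19 in; section modulus (unit throat) S = 2 × L²/6 = 30.08 in².
Direct shear f_v = P/L_w = 22.2/19 = 1.168 kip/in.
Moment M = P × e = 22.2 × 3 = 66.6 kip·in; bending f_b = M/S = 2.214 kip/in.
f_max = √(f_v² + f_b²) = √(1.168² + 2.214²) = 2.503 kip/in.
φr_n = 0.75 × 0.6 × 70 × (0.707 × 0.1875) = 4.176 kip/in → adequate.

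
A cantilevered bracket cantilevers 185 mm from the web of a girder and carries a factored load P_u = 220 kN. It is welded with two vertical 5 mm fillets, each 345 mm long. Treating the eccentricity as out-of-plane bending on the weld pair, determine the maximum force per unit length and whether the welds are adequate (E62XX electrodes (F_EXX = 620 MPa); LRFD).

f_max ≈ 1070 N/mm; NOT adequate

L_w = 2 × 345 = 690 mm; section modulus (unit throat) S = 2 × L²/6 = 39680 mm².
Direct shear f_v = P/L_w = 220×10³/690 = 318.8 N/mm.
Moment M = P × e = 220×10³ × 185 = 40700000 N·mm; bending f_b = M/S = 1026 N/mm.
f_max = √(f_v² + f_b²) = √(318.8² + 1026²) = 1074 N/mm.
φr_n = 0.75 × 0.6 × 620 × (0.707 × 5) = 986.3 N/mm → NOT adequate.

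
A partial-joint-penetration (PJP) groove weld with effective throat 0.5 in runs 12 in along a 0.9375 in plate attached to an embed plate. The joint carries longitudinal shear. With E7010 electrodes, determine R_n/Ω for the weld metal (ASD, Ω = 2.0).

R_n/Ω ≈ 126 kips

E70XX → F_EXX = 70 ksi.
Effective throat (given) t_e = 0.5 in.
A_we = 0.5 × 12 = 6 in².
F_nw = 0.6 F_EXX = 42 ksi.
R_n/Ω = (42 × 6) / 2.0 = 126 kips.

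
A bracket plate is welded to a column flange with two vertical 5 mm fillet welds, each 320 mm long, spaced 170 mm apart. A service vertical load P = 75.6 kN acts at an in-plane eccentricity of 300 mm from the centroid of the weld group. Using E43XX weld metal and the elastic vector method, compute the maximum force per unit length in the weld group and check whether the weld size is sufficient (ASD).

f_max ≈ 474 N/mm; NOT adequate

E43XX → F_EXX = 430 MPa.
Total weld length L_w = 640 mm. Treat welds as unit-width lines.
Polar moment about centroid: J = 2[d³/12 + d(b/2)²] = 2[320³/12 + 320×85²] = 10090000 mm³.
Direct shear f_v = P/L_w = 75.6×10³ / 640 = 118.1 N/mm (vertical).
Torsion M = P·e = 75.6×10³ × 300 = 22680000 N·mm.
Critical point at (x, y) = (85, 160) from centroid. f_tx = M·y/J = 359.8 N/mm; f_ty = M·x/J = 191.1 N/mm.
Resultant f_max = √[f_tx² + (f_v + f_ty)²] = √[359.8² + (118.1 + 191.1)²] = 474.5 N/mm.
Capacity per unit length: r_n/Ω = (1/2.0) × 0.6 × 430 × (0.707 × 5) = 456 N/mm.
474.5 > 456 → NOT adequate.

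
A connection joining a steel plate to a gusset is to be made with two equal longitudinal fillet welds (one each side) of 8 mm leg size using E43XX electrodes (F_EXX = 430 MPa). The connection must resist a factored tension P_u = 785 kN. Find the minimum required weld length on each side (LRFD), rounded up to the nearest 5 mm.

Throat t_e = 0.707 × 8 = 5.656 mm.
φr_n = 0.75 × 0.6 × 430 × 5.656 × 10⁻³ = 1.094 kN/mm.
L_req = P_u / φr_n = 785 / 1.094 = 717.3 mm total.
Per side: 717.3 / 2 = 358.6 mm.
Round up → use L = 360 mm on each side.

L = 360 mm on each side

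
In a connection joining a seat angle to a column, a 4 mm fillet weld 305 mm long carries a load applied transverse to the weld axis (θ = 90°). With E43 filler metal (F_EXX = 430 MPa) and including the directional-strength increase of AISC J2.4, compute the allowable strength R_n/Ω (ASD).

R_n/Ω ≈ 167 kN

t_e = 0.707 × 4 = 2.828 mm; A_we = 2.828 × 305 = 862.5 mm².
Directional factor: 1.0 + 0.5 sin^1.5(90°) = 1.5.
F_nw = 0.6 × 430 × 1.5 = 387 MPa.
R_n/Ω = (387 × 862.5) / 2.0 × 10⁻³ = 166.9 kN.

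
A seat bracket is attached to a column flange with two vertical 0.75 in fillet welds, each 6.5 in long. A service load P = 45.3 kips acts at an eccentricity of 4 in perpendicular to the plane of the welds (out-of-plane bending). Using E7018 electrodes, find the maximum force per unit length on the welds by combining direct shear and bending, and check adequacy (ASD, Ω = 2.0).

f_max ≈ 13.3 kip/in; NOT adequate

E70XX → F_EXX = 70 ksi.
L_w = 2 × 6.5 = 13 in; section modulus (unit throat) S = 2 × L²/6 = 14.08 in².
Direct shear f_v = P/L_w = 45.3/13 = 3.485 kip/in.
Moment M = P × e = 45.3 × 4 = 181.2 kip·in; bending f_b = M/S = 12.87 kip/in.
f_max = √(f_v² + f_b²) = √(3.485² + 12.87²) = 13.33 kip/in.
r_n/Ω = (1/2.0) × 0.6 × 70 × (0.707 × 0.75) = 11.14 kip/in → NOT adequate.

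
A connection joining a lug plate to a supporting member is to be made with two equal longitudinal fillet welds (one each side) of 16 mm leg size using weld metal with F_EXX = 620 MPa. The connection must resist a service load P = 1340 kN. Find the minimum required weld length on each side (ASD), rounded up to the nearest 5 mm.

L = 320 mm on each side

Throat t_e = 0.707 × 16 = 11.31 mm.
r_n/Ω = (0.6 × 620 × 11.31) / 2.0 = 2104 N/mm = 2.104 kN/mm.
L_req = P / (r_n/Ω) = 1340 / 2.104 = 636.9 mm total.
Per side: 636.9 / 2 = 318.4 mm.
Round up → use L = 320 mm on each side.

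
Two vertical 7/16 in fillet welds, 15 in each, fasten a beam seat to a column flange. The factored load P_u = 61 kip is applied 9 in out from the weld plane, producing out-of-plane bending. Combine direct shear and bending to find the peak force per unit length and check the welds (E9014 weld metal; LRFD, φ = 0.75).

f_max ≈ 7.6 kip/in; adequate

E90XX → F_EXX = 90 ksi.
L_w = 2 × 15 = 30 in; section modulus (unit throat) S = 2 × L²/6 = 75 in².
Direct shear f_v = P/L_w = 61/30 = 2.033 kip/in.
Moment M = P × e = 61 × 9 = 549 kip·in; bending f_b = M/S = 7.32 kip/in.
f_max = √(f_v² + f_b²) = √(2.033² + 7.32²) = 7.597 kip/in.
φr_n = 0.75 × 0.6 × 90 × (0.707 × 0.4375) = 12.53 kip/in → adequate.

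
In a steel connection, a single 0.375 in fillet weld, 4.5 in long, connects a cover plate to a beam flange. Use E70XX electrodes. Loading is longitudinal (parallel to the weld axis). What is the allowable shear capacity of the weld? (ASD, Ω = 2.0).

R_n/Ω ≈ 25.1 kips

E70XX → F_EXX = 70 ksi.
Effective throat t_e = 0.707 × 0.375 = 0.2651 in.
Total length L = 4.5 in; A_we = 0.2651 × 4.5 = 1.193 in².
F_nw = 0.6 F_EXX = 0.6 × 70 = 42 ksi.
R_n = 42 × 1.193 = 50.11 kips; R_n/Ω = 50.11/2.0 = 25.05 kips.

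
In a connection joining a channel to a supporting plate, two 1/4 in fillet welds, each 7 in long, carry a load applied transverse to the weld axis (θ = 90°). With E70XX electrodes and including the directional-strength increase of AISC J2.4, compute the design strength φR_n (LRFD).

φR_n ≈ 117 kip

E70XX → F_EXX = 70 ksi.
t_e = 0.707 × 0.25 = 0.1767 in; A_we = 0.1767 × 14 = 2.474 in².
Directional factor: 1.0 + 0.5 sin^1.5(90°) = 1.5.
F_nw = 0.6 × 70 × 1.5 = 63 ksi.
φR_n = 0.75 × 63 × 2.474 = 116.9 kip.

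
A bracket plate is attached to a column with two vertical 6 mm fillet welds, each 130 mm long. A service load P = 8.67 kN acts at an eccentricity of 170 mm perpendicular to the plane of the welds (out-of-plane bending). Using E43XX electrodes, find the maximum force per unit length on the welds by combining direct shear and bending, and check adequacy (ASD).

f_max ≈ 264 N/mm; adequate

E43XX → F_EXX = 430 MPa.
L_w = 2 × 130 = 260 mm; section modulus (unit throat) S = 2 × L²/6 = 5633 mm².
Direct shear f_v = P/L_w = 8.67×10³/260 = 33.35 N/mm.
Moment M = P × e = 8.67×10³ × 170 = 1473900 N·mm; bending f_b = M/S = 261.6 N/mm.
f_max = √(f_v² + f_b²) = √(33.35² + 261.6²) = 263.8 N/mm.
r_n/Ω = (1/2.0) × 0.6 × 430 × (0.707 × 6) = 547.2 N/mm → adequate.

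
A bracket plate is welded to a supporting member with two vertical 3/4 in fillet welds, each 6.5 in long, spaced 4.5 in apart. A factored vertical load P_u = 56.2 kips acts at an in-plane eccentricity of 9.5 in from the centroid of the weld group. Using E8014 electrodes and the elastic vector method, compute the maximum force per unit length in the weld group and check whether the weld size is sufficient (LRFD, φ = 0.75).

E80XX → F_EXX = 80 ksi.
Total weld length L_w = 13 in. Treat welds as unit-width lines.
Polar moment about centroid: J = 2[d³/12 + d(b/2)²] = 2[6.5³/12 + 6.5×2.25²] = 111.6 in³.
Direct shear f_v = P/L_w = 56.2 / 13 = 4.323 kip/in (vertical).
Torsion M = P·e = 56.2 × 9.5 = 533.9 kip·in.
Critical point at (x, y) = (2.25, 3.25) from centroid. f_tx = M·y/J = 15.55 kip/in; f_ty = M·x/J = 10.77 kip/in.
Resultant f_max = √[f_tx² + (f_v + f_ty)²] = √[15.55² + (4.323 + 10.77)²] = 21.67 kip/in.
Capacity per unit length: φr_n = 0.75 × 0.6 × 80 × (0.707 × 0.75) = 19.09 kip/in.
21.67 > 19.09 → NOT adequate.

f_max ≈ 21.7 kip/in; NOT adequate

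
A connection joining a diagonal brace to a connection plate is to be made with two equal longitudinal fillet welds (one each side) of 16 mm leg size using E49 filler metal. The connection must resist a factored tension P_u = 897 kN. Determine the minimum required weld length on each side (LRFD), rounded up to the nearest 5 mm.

E49XX → F_EXX = 490 MPa.
Throat t_e = 0.707 × 16 = 11.31 mm.
φr_n = 0.75 × 0.6 × 490 × 11.31 × 10⁻³ = 2.494 kN/mm.
L_req = P_u / φr_n = 897 / 2.494 = 359.6 mm total.
Per side: 359.6 / 2 = 179.8 mm.
Round up → use L = 180 mm on each side.

L = 180 mm on each side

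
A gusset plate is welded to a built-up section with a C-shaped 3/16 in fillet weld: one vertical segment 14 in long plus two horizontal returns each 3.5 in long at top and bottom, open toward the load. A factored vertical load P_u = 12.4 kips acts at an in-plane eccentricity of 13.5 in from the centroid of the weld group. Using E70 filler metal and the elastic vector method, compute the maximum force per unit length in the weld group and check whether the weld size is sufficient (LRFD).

f_max ≈ 2.43 kip/in; adequate

E70XX → F_EXX = 70 ksi.
Total weld length L_w = 21 in. Treat welds as unit-width lines.
Centroid: x̄ = 2×3.5×1.75 / 21 = 0.5833 in from the vertical weld.
Polar moment about centroid: J = I_x + I_y = [14³/12 + 2×3.5×7²] + [14×0.5833² + 2(3.5³/12 + 3.5×1.167²)] = 593.1 in³.
Direct shear f_v = P/L_w = 12.4 / 21 = 0.5905 kip/in (vertical).
Torsion M = P·e = 12.4 × 13.5 = 167.4 kip·in.
Critical point at (x, y) = (2.917, 7) from centroid. f_tx = M·y/J = 1.976 kip/in; f_ty = M·x/J = 0.8232 kip/in.
Resultant f_max = √[f_tx² + (f_v + f_ty)²] = √[1.976² + (0.5905 + 0.8232)²] = 2.429 kip/in.
Capacity per unit length: φr_n = 0.75 × 0.6 × 70 × (0.707 × 0.1875) = 4.176 kip/in.
2.429 ≤ 4.176 → adequate.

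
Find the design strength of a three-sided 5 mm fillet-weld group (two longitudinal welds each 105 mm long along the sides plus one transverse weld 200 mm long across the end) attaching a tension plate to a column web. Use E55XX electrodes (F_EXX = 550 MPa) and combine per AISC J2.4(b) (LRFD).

t_e = 0.707 × 5 = 3.535 mm.
R_nwl = 0.6 × 550 × 3.535 × 210 × 10⁻³ = 245 kN (longitudinal, 2 welds).
R_nwt = 0.6 × 550 × 3.535 × 200 × 10⁻³ = 233.3 kN (transverse, base value).
(i) R_nwl + R_nwt = 478.3 kN; (ii) 0.85 R_nwl + 1.5 R_nwt = 558.2 kN.
R_n = max = 558.2 kN [governs: (ii)]; φR_n = 418.6 kN.

φR_n ≈ 419 kN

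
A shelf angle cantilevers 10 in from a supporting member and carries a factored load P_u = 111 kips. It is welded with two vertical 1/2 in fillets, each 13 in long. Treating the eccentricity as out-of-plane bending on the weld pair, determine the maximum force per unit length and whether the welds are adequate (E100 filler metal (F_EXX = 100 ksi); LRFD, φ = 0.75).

L_w = 2 × 13 = 26 in; section modulus (unit throat) S = 2 × L²/6 = 56.33 in².
Direct shear f_v = P/L_w = 111/26 = 4.269 kip/in.
Moment M = P × e = 111 × 10 = 1110 kip·in; bending f_b = M/S = 19.7 kip/in.
f_max = √(f_v² + f_b²) = √(4.269² + 19.7²) = 20.16 kip/in.
φr_n = 0.75 × 0.6 × 100 × (0.707 × 0.5) = 15.91 kip/in → NOT adequate.

f_max ≈ 20.2 kip/in; NOT adequate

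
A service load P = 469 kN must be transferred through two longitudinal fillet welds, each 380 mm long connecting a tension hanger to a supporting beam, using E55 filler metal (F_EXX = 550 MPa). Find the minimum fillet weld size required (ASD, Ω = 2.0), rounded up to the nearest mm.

Total weld length L = 760 mm.
Required throat t_e = P × Ω / (0.6 F_EXX × L) = 469 × 2.0 / (0.6 × 550 × 760 × 10⁻³) = 3.74 mm.
Required leg w = t_e / 0.707 = 5.29 mm → use 6 mm.

w = 6 mm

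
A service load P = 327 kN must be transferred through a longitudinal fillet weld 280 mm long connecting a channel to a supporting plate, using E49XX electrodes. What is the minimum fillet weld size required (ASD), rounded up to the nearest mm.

E49XX → F_EXX = 490 MPa.
Total weld length L = 280 mm.
Required throat t_e = P × Ω / (0.6 F_EXX × L) = 327 × 2.0 / (0.6 × 490 × 280 × 10⁻³) = 7.945 mm.
Required leg w = t_e / 0.707 = 11.24 mm → use 12 mm.

w = 12 mm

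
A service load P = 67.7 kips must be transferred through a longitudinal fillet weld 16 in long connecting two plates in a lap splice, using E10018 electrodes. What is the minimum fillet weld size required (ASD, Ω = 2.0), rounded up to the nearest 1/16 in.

w = 1/4 in

E100XX → F_EXX = 100 ksi.
Total weld length L = 16 in.
Required throat t_e = P × Ω / (0.6 F_EXX × L) = 67.7 × 2.0 / (0.6 × 100 × 16) = 0.141 in.
Required leg w = t_e / 0.707 = 0.1995 in → use 1/4 in.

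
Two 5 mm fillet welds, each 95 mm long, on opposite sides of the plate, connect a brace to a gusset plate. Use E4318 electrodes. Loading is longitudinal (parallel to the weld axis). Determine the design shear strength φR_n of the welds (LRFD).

φR_n ≈ 130 kN

E43XX → F_EXX = 430 MPa.
Effective throat t_e = 0.707 × 5 = 3.535 mm.
Total length L = 190 mm; A_we = 3.535 × 190 = 671.6 mm².
F_nw = 0.6 F_EXX = 0.6 × 430 = 258 MPa.
φR_n = 0.75 × 258 × 671.6 × 10⁻³ = 130 kN.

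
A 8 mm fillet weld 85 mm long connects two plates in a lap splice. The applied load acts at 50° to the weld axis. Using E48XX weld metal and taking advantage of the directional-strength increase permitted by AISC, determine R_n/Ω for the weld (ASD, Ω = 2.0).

R_n/Ω ≈ 92.4 kN

E48XX → F_EXX = 480 MPa.
t_e = 0.707 × 8 = 5.656 mm; A_we = 5.656 × 85 = 480.8 mm².
Directional factor: 1.0 + 0.5 sin^1.5(50°) = 1.335.
F_nw = 0.6 × 480 × 1.335 = 384.5 MPa.
R_n/Ω = (384.5 × 480.8) / 2.0 × 10⁻³ = 92.44 kN.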